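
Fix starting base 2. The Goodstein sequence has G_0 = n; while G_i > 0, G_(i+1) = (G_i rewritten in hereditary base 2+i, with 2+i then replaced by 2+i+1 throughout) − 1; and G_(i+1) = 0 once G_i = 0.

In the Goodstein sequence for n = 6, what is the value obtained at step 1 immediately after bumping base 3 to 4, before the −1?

258

G_0 = 6. HB_2(6) = 2^2 + 2. Bump = 30. G_1 = 29.
G_1 = 29. HB_3(29) = 3^3 + 2. Bump = 258. G_2 = 257.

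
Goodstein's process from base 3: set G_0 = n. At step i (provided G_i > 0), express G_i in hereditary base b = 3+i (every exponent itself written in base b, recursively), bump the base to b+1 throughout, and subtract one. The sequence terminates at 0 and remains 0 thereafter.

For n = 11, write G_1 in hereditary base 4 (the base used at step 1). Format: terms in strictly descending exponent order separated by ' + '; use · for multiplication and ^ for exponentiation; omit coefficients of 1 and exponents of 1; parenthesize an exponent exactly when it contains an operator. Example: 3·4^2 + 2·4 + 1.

4^2 + 1

G_0 = 11. HB_3(11) = 3^2 + 2. Bump = 18. G_1 = 17.
G_1 = 17. HB_4(17) = 4^2 + 1. Bump = 26. G_2 = 25.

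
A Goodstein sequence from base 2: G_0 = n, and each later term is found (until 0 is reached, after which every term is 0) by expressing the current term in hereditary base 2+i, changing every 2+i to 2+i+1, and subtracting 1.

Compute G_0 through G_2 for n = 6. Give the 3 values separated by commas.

i=0: 6 = 2^2 + 2 (b=2); 2→3: 3^3 + 3 = 30; 30−1 = 29
i=1: 29 = 3^3 + 2 (b=3); 3→4: 4^4 + 2 = 258; 258−1 = 257

6, 29, 257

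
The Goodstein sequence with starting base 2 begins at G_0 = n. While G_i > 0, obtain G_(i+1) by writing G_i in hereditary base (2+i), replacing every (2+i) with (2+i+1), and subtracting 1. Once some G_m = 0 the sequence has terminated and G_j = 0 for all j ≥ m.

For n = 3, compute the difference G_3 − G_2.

-1

base 2: 3 = 2 + 1; at 3: 3 + 1 = 4; next = 3
base 3: 3 = 3; at 4: 4 = 4; next = 3
base 4: 3 = 3; at 5: 3 = 3; next = 2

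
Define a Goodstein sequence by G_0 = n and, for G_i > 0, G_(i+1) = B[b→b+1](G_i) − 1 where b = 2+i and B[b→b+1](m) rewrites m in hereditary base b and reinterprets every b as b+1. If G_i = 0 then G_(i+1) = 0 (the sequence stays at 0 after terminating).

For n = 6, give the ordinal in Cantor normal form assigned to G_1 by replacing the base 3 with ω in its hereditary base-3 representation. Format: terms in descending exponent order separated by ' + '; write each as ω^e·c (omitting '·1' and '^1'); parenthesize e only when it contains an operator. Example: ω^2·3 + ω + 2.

ω^ω + 2

[0] 6 ≡ 2^2 + 2 (base 2). Lift 3: 30. −1: 29.
[1] 29 ≡ 3^3 + 2 (base 3). Lift 4: 258. −1: 257.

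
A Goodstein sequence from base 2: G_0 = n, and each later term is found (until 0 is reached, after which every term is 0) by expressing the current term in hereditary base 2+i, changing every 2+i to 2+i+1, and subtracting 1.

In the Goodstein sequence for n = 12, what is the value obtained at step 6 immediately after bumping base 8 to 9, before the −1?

3486784575

(0) 12|_2 = 2^(2 + 1) + 2^2 ↦ 3^(3 + 1) + 3^3|_3 = 108 ⇒ 107
(1) 107|_3 = 3^(3 + 1) + 2·3^2 + 2·3 + 2 ↦ 4^(4 + 1) + 2·4^2 + 2·4 + 2|_4 = 1066 ⇒ 1065
(2) 1065|_4 = 4^(4 + 1) + 2·4^2 + 2·4 + 1 ↦ 5^(5 + 1) + 2·5^2 + 2·5 + 1|_5 = 15686 ⇒ 15685
(3) 15685|_5 = 5^(5 + 1) + 2·5^2 + 2·5 ↦ 6^(6 + 1) + 2·6^2 + 2·6|_6 = 280020 ⇒ 280019
(4) 280019|_6 = 6^(6 + 1) + 2·6^2 + 6 + 5 ↦ 7^(7 + 1) + 2·7^2 + 7 + 5|_7 = 5764911 ⇒ 5764910
(5) 5764910|_7 = 7^(7 + 1) + 2·7^2 + 7 + 4 ↦ 8^(8 + 1) + 2·8^2 + 8 + 4|_8 = 134217868 ⇒ 134217867
(6) 134217867|_8 = 8^(8 + 1) + 2·8^2 + 8 + 3 ↦ 9^(9 + 1) + 2·9^2 + 9 + 3|_9 = 3486784575 ⇒ 3486784574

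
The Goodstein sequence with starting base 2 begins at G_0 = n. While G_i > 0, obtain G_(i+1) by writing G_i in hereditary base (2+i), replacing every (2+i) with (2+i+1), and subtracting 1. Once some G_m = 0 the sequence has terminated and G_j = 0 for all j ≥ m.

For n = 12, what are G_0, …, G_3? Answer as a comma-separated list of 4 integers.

(0) 12|_2 = 2^(2 + 1) + 2^2 ↦ 3^(3 + 1) + 3^3|_3 = 108 ⇒ 107
(1) 107|_3 = 3^(3 + 1) + 2·3^2 + 2·3 + 2 ↦ 4^(4 + 1) + 2·4^2 + 2·4 + 2|_4 = 1066 ⇒ 1065
(2) 1065|_4 = 4^(4 + 1) + 2·4^2 + 2·4 + 1 ↦ 5^(5 + 1) + 2·5^2 + 2·5 + 1|_5 = 15686 ⇒ 15685

12, 107, 1065, 15685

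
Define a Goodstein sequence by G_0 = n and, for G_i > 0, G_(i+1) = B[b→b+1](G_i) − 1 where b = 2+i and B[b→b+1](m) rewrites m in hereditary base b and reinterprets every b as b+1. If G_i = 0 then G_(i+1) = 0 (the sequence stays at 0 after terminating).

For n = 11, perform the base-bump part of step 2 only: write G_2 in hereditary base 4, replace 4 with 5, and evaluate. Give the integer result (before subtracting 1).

i=0: 11 = 2^(2 + 1) + 2 + 1 (b=2); 2→3: 3^(3 + 1) + 3 + 1 = 85; 85−1 = 84
i=1: 84 = 3^(3 + 1) + 3 (b=3); 3→4: 4^(4 + 1) + 4 = 1028; 1028−1 = 1027
i=2: 1027 = 4^(4 + 1) + 3 (b=4); 4→5: 5^(5 + 1) + 3 = 15628; 15628−1 = 15627

15628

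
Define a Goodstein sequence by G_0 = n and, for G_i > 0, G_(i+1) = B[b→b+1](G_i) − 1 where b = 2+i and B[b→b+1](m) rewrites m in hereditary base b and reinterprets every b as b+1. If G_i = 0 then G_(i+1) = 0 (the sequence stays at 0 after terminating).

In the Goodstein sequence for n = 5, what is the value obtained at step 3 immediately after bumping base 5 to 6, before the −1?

776

(0) 5|_2 = 2^2 + 1 ↦ 3^3 + 1|_3 = 28 ⇒ 27
(1) 27|_3 = 3^3 ↦ 4^4|_4 = 256 ⇒ 255
(2) 255|_4 = 3·4^3 + 3·4^2 + 3·4 + 3 ↦ 3·5^3 + 3·5^2 + 3·5 + 3|_5 = 468 ⇒ 467
(3) 467|_5 = 3·5^3 + 3·5^2 + 3·5 + 2 ↦ 3·6^3 + 3·6^2 + 3·6 + 2|_6 = 776 ⇒ 775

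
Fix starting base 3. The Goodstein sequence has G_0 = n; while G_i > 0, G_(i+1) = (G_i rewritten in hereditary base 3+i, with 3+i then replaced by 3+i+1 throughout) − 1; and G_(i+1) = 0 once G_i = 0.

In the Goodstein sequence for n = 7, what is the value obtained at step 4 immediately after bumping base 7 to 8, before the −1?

step 0: 7 = 2·3 + 1; sub 4 for 3: 2·4 + 1; = 9; G_1 = 9−1 = 8
step 1: 8 = 2·4; sub 5 for 4: 2·5; = 10; G_2 = 10−1 = 9
step 2: 9 = 5 + 4; sub 6 for 5: 6 + 4; = 10; G_3 = 10−1 = 9
step 3: 9 = 6 + 3; sub 7 for 6: 7 + 3; = 10; G_4 = 10−1 = 9
step 4: 9 = 7 + 2; sub 8 for 7: 8 + 2; = 10; G_5 = 10−1 = 9

10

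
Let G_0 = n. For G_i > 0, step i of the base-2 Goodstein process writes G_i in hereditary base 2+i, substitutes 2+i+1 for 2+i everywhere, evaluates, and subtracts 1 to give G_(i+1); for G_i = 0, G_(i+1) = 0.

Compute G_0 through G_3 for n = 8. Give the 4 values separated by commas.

(0) 8|_2 = 2^(2 + 1) ↦ 3^(3 + 1)|_3 = 81 ⇒ 80
(1) 80|_3 = 2·3^3 + 2·3^2 + 2·3 + 2 ↦ 2·4^4 + 2·4^2 + 2·4 + 2|_4 = 554 ⇒ 553
(2) 553|_4 = 2·4^4 + 2·4^2 + 2·4 + 1 ↦ 2·5^5 + 2·5^2 + 2·5 + 1|_5 = 6311 ⇒ 6310

8, 80, 553, 6310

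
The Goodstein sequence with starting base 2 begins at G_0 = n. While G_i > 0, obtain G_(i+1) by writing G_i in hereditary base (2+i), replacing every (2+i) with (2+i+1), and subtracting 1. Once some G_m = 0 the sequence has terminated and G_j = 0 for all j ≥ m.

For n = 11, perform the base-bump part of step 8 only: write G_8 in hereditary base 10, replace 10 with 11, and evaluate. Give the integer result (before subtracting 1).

1997331745491

i=0: 11 = 2^(2 + 1) + 2 + 1 (b=2); 2→3: 3^(3 + 1) + 3 + 1 = 85; 85−1 = 84
i=1: 84 = 3^(3 + 1) + 3 (b=3); 3→4: 4^(4 + 1) + 4 = 1028; 1028−1 = 1027
i=2: 1027 = 4^(4 + 1) + 3 (b=4); 4→5: 5^(5 + 1) + 3 = 15628; 15628−1 = 15627
i=3: 15627 = 5^(5 + 1) + 2 (b=5); 5→6: 6^(6 + 1) + 2 = 279938; 279938−1 = 279937
i=4: 279937 = 6^(6 + 1) + 1 (b=6); 6→7: 7^(7 + 1) + 1 = 5764802; 5764802−1 = 5764801
i=5: 5764801 = 7^(7 + 1) (b=7); 7→8: 8^(8 + 1) = 134217728; 134217728−1 = 134217727
i=6: 134217727 = 7·8^8 + 7·8^7 + 7·8^6 + 7·8^5 + 7·8^4 + 7·8^3 + 7·8^2 + 7·8 + 7 (b=8); 8→9: 7·9^9 + 7·9^7 + 7·9^6 + 7·9^5 + 7·9^4 + 7·9^3 + 7·9^2 + 7·9 + 7 = 2749609303; 2749609303−1 = 2749609302
i=7: 2749609302 = 7·9^9 + 7·9^7 + 7·9^6 + 7·9^5 + 7·9^4 + 7·9^3 + 7·9^2 + 7·9 + 6 (b=9); 9→10: 7·10^10 + 7·10^7 + 7·10^6 + 7·10^5 + 7·10^4 + 7·10^3 + 7·10^2 + 7·10 + 6 = 70077777776; 70077777776−1 = 70077777775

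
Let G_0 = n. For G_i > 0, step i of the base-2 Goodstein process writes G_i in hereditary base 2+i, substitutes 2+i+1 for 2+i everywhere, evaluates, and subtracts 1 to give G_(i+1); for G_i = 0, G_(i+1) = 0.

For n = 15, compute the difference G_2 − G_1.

1172

G_0=15  [base 2] 2^(2 + 1) + 2^2 + 2 + 1  →[2↦3]→  3^(3 + 1) + 3^3 + 3 + 1 = 112  −1 ⇒ G_1=111
G_1=111  [base 3] 3^(3 + 1) + 3^3 + 3  →[3↦4]→  4^(4 + 1) + 4^4 + 4 = 1284  −1 ⇒ G_2=1283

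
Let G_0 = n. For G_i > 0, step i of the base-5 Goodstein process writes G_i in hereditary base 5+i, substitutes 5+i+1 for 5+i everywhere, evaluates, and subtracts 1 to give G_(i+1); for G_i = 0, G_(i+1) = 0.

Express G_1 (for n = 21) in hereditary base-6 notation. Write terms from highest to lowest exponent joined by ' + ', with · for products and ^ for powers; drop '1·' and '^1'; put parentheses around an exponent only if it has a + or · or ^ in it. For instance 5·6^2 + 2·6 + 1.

[0] 21 ≡ 4·5 + 1 (base 5). Lift 6: 25. −1: 24.
[1] 24 ≡ 4·6 (base 6). Lift 7: 28. −1: 27.

4·6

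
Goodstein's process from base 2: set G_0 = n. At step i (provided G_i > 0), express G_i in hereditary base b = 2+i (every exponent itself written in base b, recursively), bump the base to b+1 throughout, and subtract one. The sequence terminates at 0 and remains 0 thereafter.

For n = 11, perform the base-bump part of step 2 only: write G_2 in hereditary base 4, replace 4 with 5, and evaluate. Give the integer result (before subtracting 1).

15628

G_0=11  [base 2] 2^(2 + 1) + 2 + 1  →[2↦3]→  3^(3 + 1) + 3 + 1 = 85  −1 ⇒ G_1=84
G_1=84  [base 3] 3^(3 + 1) + 3  →[3↦4]→  4^(4 + 1) + 4 = 1028  −1 ⇒ G_2=1027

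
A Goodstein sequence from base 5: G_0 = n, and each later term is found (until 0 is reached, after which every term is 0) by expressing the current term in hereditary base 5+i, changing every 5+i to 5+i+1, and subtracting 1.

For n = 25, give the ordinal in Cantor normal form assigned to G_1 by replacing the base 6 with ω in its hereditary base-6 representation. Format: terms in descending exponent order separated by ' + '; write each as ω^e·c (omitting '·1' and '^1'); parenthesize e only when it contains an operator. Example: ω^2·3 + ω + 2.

G_0 = 25. HB_5(25) = 5^2. Bump = 36. G_1 = 35.
G_1 = 35. HB_6(35) = 5·6 + 5. Bump = 40. G_2 = 39.

ω·5 + 5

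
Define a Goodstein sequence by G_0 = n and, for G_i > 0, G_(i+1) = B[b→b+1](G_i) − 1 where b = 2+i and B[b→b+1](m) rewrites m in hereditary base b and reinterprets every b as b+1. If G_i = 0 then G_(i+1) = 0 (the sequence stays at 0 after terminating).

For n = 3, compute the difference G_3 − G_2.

3 —HB2→ 2 + 1 —bump→ 3 + 1 = 4 —(−1)→ 3
3 —HB3→ 3 —bump→ 4 = 4 —(−1)→ 3
3 —HB4→ 3 —bump→ 3 = 3 —(−1)→ 2

-1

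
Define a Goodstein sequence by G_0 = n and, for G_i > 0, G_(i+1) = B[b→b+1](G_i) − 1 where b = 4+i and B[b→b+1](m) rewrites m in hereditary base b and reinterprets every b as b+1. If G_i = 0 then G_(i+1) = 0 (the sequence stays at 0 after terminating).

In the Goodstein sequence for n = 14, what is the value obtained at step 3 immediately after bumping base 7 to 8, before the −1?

G_0=14  [base 4] 3·4 + 2  →[4↦5]→  3·5 + 2 = 17  −1 ⇒ G_1=16
G_1=16  [base 5] 3·5 + 1  →[5↦6]→  3·6 + 1 = 19  −1 ⇒ G_2=18
G_2=18  [base 6] 3·6  →[6↦7]→  3·7 = 21  −1 ⇒ G_3=20

22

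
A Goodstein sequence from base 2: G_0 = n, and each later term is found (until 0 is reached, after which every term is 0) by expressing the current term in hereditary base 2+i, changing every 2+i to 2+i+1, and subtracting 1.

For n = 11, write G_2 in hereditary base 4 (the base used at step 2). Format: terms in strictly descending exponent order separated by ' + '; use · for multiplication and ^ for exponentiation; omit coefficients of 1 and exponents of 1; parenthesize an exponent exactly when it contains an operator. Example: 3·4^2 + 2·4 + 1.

4^(4 + 1) + 3

base 2: 11 = 2^(2 + 1) + 2 + 1; at 3: 3^(3 + 1) + 3 + 1 = 85; next = 84
base 3: 84 = 3^(3 + 1) + 3; at 4: 4^(4 + 1) + 4 = 1028; next = 1027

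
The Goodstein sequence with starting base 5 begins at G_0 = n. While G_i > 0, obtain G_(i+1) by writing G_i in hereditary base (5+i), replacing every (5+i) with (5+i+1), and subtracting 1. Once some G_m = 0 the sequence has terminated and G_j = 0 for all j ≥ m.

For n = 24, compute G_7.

43

G_0 = 24. HB_5(24) = 4·5 + 4. Bump = 28. G_1 = 27.
G_1 = 27. HB_6(27) = 4·6 + 3. Bump = 31. G_2 = 30.
G_2 = 30. HB_7(30) = 4·7 + 2. Bump = 34. G_3 = 33.
G_3 = 33. HB_8(33) = 4·8 + 1. Bump = 37. G_4 = 36.
G_4 = 36. HB_9(36) = 4·9. Bump = 40. G_5 = 39.
G_5 = 39. HB_10(39) = 3·10 + 9. Bump = 42. G_6 = 41.
G_6 = 41. HB_11(41) = 3·11 + 8. Bump = 44. G_7 = 43.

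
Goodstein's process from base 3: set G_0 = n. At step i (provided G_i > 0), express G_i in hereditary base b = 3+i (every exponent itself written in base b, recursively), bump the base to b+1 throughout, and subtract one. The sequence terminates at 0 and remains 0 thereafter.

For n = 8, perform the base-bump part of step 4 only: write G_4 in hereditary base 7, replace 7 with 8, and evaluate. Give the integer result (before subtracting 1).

12

[0] 8 ≡ 2·3 + 2 (base 3). Lift 4: 10. −1: 9.
[1] 9 ≡ 2·4 + 1 (base 4). Lift 5: 11. −1: 10.
[2] 10 ≡ 2·5 (base 5). Lift 6: 12. −1: 11.
[3] 11 ≡ 6 + 5 (base 6). Lift 7: 12. −1: 11.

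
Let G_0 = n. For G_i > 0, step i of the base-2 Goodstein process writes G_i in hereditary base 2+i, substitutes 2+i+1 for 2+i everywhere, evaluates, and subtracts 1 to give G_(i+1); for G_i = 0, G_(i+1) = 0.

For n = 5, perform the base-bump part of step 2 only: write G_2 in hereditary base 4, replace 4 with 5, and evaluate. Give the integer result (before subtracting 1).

468

i=0: 5 = 2^2 + 1 (b=2); 2→3: 3^3 + 1 = 28; 28−1 = 27
i=1: 27 = 3^3 (b=3); 3→4: 4^4 = 256; 256−1 = 255
i=2: 255 = 3·4^3 + 3·4^2 + 3·4 + 3 (b=4); 4→5: 3·5^3 + 3·5^2 + 3·5 + 3 = 468; 468−1 = 467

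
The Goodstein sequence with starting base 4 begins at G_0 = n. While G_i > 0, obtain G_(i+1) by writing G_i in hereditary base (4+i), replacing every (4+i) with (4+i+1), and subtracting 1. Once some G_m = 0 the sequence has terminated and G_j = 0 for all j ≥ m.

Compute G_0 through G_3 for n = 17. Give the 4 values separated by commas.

17, 25, 35, 39

step 0: 17 = 4^2 + 1; sub 5 for 4: 5^2 + 1; = 26; G_1 = 26−1 = 25
step 1: 25 = 5^2; sub 6 for 5: 6^2; = 36; G_2 = 36−1 = 35
step 2: 35 = 5·6 + 5; sub 7 for 6: 5·7 + 5; = 40; G_3 = 40−1 = 39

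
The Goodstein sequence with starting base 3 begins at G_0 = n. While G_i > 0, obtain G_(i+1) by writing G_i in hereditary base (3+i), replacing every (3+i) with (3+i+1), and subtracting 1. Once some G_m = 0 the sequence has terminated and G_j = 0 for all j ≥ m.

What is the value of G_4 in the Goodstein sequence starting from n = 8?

base 3: 8 = 2·3 + 2; at 4: 2·4 + 2 = 10; next = 9
base 4: 9 = 2·4 + 1; at 5: 2·5 + 1 = 11; next = 10
base 5: 10 = 2·5; at 6: 2·6 = 12; next = 11
base 6: 11 = 6 + 5; at 7: 7 + 5 = 12; next = 11

11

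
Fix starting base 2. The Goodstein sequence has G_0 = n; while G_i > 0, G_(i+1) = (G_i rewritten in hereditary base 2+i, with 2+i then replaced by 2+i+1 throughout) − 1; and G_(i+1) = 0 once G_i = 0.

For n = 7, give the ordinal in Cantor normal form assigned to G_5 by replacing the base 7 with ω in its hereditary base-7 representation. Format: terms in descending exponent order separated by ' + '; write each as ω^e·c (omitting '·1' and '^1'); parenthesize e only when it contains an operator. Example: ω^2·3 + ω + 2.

i=0: 7 = 2^2 + 2 + 1 (b=2); 2→3: 3^3 + 3 + 1 = 31; 31−1 = 30
i=1: 30 = 3^3 + 3 (b=3); 3→4: 4^4 + 4 = 260; 260−1 = 259
i=2: 259 = 4^4 + 3 (b=4); 4→5: 5^5 + 3 = 3128; 3128−1 = 3127
i=3: 3127 = 5^5 + 2 (b=5); 5→6: 6^6 + 2 = 46658; 46658−1 = 46657
i=4: 46657 = 6^6 + 1 (b=6); 6→7: 7^7 + 1 = 823544; 823544−1 = 823543

ω^ω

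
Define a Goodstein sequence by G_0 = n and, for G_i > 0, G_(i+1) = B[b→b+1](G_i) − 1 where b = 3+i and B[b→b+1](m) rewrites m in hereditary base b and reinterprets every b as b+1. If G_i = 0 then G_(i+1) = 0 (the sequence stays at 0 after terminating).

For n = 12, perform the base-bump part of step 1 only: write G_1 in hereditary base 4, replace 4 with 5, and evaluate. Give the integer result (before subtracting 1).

28

12 —HB3→ 3^2 + 3 —bump→ 4^2 + 4 = 20 —(−1)→ 19
19 —HB4→ 4^2 + 3 —bump→ 5^2 + 3 = 28 —(−1)→ 27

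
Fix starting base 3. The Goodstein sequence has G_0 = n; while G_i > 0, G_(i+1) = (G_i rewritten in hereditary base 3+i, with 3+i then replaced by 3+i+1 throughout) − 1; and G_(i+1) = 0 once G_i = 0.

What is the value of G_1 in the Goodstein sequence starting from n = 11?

(0) 11|_3 = 3^2 + 2 ↦ 4^2 + 2|_4 = 18 ⇒ 17
(1) 17|_4 = 4^2 + 1 ↦ 5^2 + 1|_5 = 26 ⇒ 25

17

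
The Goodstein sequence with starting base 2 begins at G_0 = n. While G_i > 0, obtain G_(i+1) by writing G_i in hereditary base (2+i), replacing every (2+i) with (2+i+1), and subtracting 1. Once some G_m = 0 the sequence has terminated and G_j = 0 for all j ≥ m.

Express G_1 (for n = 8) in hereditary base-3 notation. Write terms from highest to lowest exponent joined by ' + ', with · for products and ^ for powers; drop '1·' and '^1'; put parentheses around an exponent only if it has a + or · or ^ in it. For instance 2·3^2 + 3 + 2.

2·3^3 + 2·3^2 + 2·3 + 2

G_0=8  [base 2] 2^(2 + 1)  →[2↦3]→  3^(3 + 1) = 81  −1 ⇒ G_1=80
G_1=80  [base 3] 2·3^3 + 2·3^2 + 2·3 + 2  →[3↦4]→  2·4^4 + 2·4^2 + 2·4 + 2 = 554  −1 ⇒ G_2=553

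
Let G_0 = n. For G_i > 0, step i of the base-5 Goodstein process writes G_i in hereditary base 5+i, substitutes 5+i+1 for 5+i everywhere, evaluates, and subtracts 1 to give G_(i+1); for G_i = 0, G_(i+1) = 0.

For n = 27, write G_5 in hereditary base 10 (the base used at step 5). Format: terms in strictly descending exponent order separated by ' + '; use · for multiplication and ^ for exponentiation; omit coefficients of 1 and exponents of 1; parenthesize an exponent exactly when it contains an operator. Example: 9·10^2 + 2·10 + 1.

G_0 = 27. HB_5(27) = 5^2 + 2. Bump = 38. G_1 = 37.
G_1 = 37. HB_6(37) = 6^2 + 1. Bump = 50. G_2 = 49.
G_2 = 49. HB_7(49) = 7^2. Bump = 64. G_3 = 63.
G_3 = 63. HB_8(63) = 7·8 + 7. Bump = 70. G_4 = 69.
G_4 = 69. HB_9(69) = 7·9 + 6. Bump = 76. G_5 = 75.
G_5 = 75. HB_10(75) = 7·10 + 5. Bump = 82. G_6 = 81.

7·10 + 5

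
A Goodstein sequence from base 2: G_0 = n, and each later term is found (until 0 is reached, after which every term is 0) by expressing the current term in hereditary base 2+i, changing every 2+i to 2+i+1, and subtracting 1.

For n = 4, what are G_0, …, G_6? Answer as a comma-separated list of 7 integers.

G_0=4  [base 2] 2^2  →[2↦3]→  3^3 = 27  −1 ⇒ G_1=26
G_1=26  [base 3] 2·3^2 + 2·3 + 2  →[3↦4]→  2·4^2 + 2·4 + 2 = 42  −1 ⇒ G_2=41
G_2=41  [base 4] 2·4^2 + 2·4 + 1  →[4↦5]→  2·5^2 + 2·5 + 1 = 61  −1 ⇒ G_3=60
G_3=60  [base 5] 2·5^2 + 2·5  →[5↦6]→  2·6^2 + 2·6 = 84  −1 ⇒ G_4=83
G_4=83  [base 6] 2·6^2 + 6 + 5  →[6↦7]→  2·7^2 + 7 + 5 = 110  −1 ⇒ G_5=109
G_5=109  [base 7] 2·7^2 + 7 + 4  →[7↦8]→  2·8^2 + 8 + 4 = 140  −1 ⇒ G_6=139

4, 26, 41, 60, 83, 109, 139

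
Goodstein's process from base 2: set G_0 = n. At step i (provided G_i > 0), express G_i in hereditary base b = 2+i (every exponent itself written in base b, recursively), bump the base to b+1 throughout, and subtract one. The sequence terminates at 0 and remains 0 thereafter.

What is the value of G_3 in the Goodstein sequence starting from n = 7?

base 2: 7 = 2^2 + 2 + 1; at 3: 3^3 + 3 + 1 = 31; next = 30
base 3: 30 = 3^3 + 3; at 4: 4^4 + 4 = 260; next = 259
base 4: 259 = 4^4 + 3; at 5: 5^5 + 3 = 3128; next = 3127
base 5: 3127 = 5^5 + 2; at 6: 6^6 + 2 = 46658; next = 46657

3127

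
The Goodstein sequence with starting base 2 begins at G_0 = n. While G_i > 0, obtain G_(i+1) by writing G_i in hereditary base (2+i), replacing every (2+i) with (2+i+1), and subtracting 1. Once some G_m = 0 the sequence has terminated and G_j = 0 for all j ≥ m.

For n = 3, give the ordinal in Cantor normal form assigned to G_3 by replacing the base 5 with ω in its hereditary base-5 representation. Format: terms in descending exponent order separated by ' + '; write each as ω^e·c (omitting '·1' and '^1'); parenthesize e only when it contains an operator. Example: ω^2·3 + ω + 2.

(0) 3|_2 = 2 + 1 ↦ 3 + 1|_3 = 4 ⇒ 3
(1) 3|_3 = 3 ↦ 4|_4 = 4 ⇒ 3
(2) 3|_4 = 3 ↦ 3|_5 = 3 ⇒ 2
(3) 2|_5 = 2 ↦ 2|_6 = 2 ⇒ 1

2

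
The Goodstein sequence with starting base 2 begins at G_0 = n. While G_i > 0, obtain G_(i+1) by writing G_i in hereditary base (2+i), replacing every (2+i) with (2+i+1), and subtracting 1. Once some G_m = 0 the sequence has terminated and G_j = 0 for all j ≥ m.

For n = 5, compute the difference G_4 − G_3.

[0] 5 ≡ 2^2 + 1 (base 2). Lift 3: 28. −1: 27.
[1] 27 ≡ 3^3 (base 3). Lift 4: 256. −1: 255.
[2] 255 ≡ 3·4^3 + 3·4^2 + 3·4 + 3 (base 4). Lift 5: 468. −1: 467.
[3] 467 ≡ 3·5^3 + 3·5^2 + 3·5 + 2 (base 5). Lift 6: 776. −1: 775.

308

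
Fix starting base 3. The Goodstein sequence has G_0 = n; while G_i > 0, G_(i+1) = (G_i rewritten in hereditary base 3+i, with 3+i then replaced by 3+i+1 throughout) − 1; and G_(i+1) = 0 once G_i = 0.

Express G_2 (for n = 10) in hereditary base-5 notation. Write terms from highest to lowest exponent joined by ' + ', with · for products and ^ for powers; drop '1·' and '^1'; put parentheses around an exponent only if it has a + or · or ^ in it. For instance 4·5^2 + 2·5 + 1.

G_0=10  [base 3] 3^2 + 1  →[3↦4]→  4^2 + 1 = 17  −1 ⇒ G_1=16
G_1=16  [base 4] 4^2  →[4↦5]→  5^2 = 25  −1 ⇒ G_2=24
G_2=24  [base 5] 4·5 + 4  →[5↦6]→  4·6 + 4 = 28  −1 ⇒ G_3=27

4·5 + 4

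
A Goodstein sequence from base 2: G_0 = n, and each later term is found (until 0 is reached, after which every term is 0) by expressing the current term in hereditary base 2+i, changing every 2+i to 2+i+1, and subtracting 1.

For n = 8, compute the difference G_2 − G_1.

473

step 0: 8 = 2^(2 + 1); sub 3 for 2: 3^(3 + 1); = 81; G_1 = 81−1 = 80
step 1: 80 = 2·3^3 + 2·3^2 + 2·3 + 2; sub 4 for 3: 2·4^4 + 2·4^2 + 2·4 + 2; = 554; G_2 = 554−1 = 553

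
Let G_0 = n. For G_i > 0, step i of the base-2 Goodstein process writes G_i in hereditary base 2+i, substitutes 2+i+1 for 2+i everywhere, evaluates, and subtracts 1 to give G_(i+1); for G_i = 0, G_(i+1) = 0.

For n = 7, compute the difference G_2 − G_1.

i=0: 7 = 2^2 + 2 + 1 (b=2); 2→3: 3^3 + 3 + 1 = 31; 31−1 = 30
i=1: 30 = 3^3 + 3 (b=3); 3→4: 4^4 + 4 = 260; 260−1 = 259

229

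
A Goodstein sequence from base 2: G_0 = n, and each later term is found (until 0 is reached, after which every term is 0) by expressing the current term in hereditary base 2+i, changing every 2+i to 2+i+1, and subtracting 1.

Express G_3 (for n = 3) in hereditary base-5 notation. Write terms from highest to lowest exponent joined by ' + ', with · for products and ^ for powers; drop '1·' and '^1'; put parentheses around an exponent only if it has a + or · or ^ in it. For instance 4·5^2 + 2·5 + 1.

(0) 3|_2 = 2 + 1 ↦ 3 + 1|_3 = 4 ⇒ 3
(1) 3|_3 = 3 ↦ 4|_4 = 4 ⇒ 3
(2) 3|_4 = 3 ↦ 3|_5 = 3 ⇒ 2
(3) 2|_5 = 2 ↦ 2|_6 = 2 ⇒ 1

2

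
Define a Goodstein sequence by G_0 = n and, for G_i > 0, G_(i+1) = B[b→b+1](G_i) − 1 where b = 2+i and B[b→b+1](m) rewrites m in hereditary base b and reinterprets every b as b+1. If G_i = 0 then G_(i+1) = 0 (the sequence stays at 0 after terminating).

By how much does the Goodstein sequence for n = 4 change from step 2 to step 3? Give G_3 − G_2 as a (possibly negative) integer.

19

(0) 4|_2 = 2^2 ↦ 3^3|_3 = 27 ⇒ 26
(1) 26|_3 = 2·3^2 + 2·3 + 2 ↦ 2·4^2 + 2·4 + 2|_4 = 42 ⇒ 41
(2) 41|_4 = 2·4^2 + 2·4 + 1 ↦ 2·5^2 + 2·5 + 1|_5 = 61 ⇒ 60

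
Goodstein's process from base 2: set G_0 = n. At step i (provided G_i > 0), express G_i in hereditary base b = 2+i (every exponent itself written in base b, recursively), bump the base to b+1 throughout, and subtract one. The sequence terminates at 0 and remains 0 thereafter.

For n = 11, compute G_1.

84

i=0: 11 = 2^(2 + 1) + 2 + 1 (b=2); 2→3: 3^(3 + 1) + 3 + 1 = 85; 85−1 = 84
i=1: 84 = 3^(3 + 1) + 3 (b=3); 3→4: 4^(4 + 1) + 4 = 1028; 1028−1 = 1027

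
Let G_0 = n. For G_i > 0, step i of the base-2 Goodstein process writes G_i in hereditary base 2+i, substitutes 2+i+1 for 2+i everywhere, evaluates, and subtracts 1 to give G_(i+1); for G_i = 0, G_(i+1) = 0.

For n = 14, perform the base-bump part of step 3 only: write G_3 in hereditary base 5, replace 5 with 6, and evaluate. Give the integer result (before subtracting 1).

14 —HB2→ 2^(2 + 1) + 2^2 + 2 —bump→ 3^(3 + 1) + 3^3 + 3 = 111 —(−1)→ 110
110 —HB3→ 3^(3 + 1) + 3^3 + 2 —bump→ 4^(4 + 1) + 4^4 + 2 = 1282 —(−1)→ 1281
1281 —HB4→ 4^(4 + 1) + 4^4 + 1 —bump→ 5^(5 + 1) + 5^5 + 1 = 18751 —(−1)→ 18750
18750 —HB5→ 5^(5 + 1) + 5^5 —bump→ 6^(6 + 1) + 6^6 = 326592 —(−1)→ 326591

326592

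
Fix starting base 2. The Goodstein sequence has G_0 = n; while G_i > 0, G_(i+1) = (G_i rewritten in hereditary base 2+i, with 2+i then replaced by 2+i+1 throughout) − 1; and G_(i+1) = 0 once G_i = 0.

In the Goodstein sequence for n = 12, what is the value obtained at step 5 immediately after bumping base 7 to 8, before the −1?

G_0 = 12. HB_2(12) = 2^(2 + 1) + 2^2. Bump = 108. G_1 = 107.
G_1 = 107. HB_3(107) = 3^(3 + 1) + 2·3^2 + 2·3 + 2. Bump = 1066. G_2 = 1065.
G_2 = 1065. HB_4(1065) = 4^(4 + 1) + 2·4^2 + 2·4 + 1. Bump = 15686. G_3 = 15685.
G_3 = 15685. HB_5(15685) = 5^(5 + 1) + 2·5^2 + 2·5. Bump = 280020. G_4 = 280019.
G_4 = 280019. HB_6(280019) = 6^(6 + 1) + 2·6^2 + 6 + 5. Bump = 5764911. G_5 = 5764910.

134217868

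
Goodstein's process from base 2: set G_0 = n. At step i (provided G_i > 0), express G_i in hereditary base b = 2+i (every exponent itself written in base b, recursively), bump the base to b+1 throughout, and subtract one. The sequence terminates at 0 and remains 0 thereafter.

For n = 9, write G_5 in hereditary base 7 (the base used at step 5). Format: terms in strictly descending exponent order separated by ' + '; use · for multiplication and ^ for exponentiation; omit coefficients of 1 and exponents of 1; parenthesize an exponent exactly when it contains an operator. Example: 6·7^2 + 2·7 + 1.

3·7^7 + 3·7^3 + 3·7^2 + 3·7

9 —HB2→ 2^(2 + 1) + 1 —bump→ 3^(3 + 1) + 1 = 82 —(−1)→ 81
81 —HB3→ 3^(3 + 1) —bump→ 4^(4 + 1) = 1024 —(−1)→ 1023
1023 —HB4→ 3·4^4 + 3·4^3 + 3·4^2 + 3·4 + 3 —bump→ 3·5^5 + 3·5^3 + 3·5^2 + 3·5 + 3 = 9843 —(−1)→ 9842
9842 —HB5→ 3·5^5 + 3·5^3 + 3·5^2 + 3·5 + 2 —bump→ 3·6^6 + 3·6^3 + 3·6^2 + 3·6 + 2 = 140744 —(−1)→ 140743
140743 —HB6→ 3·6^6 + 3·6^3 + 3·6^2 + 3·6 + 1 —bump→ 3·7^7 + 3·7^3 + 3·7^2 + 3·7 + 1 = 2471827 —(−1)→ 2471826
2471826 —HB7→ 3·7^7 + 3·7^3 + 3·7^2 + 3·7 —bump→ 3·8^8 + 3·8^3 + 3·8^2 + 3·8 = 50333400 —(−1)→ 50333399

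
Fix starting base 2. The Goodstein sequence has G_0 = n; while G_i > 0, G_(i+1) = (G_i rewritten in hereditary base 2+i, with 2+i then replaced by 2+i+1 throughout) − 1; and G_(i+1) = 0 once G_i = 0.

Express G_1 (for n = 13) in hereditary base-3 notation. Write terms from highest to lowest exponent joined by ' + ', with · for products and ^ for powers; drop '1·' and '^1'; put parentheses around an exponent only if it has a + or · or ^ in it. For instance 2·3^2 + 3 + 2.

3^(3 + 1) + 3^3

G_0 = 13. HB_2(13) = 2^(2 + 1) + 2^2 + 1. Bump = 109. G_1 = 108.
G_1 = 108. HB_3(108) = 3^(3 + 1) + 3^3. Bump = 1280. G_2 = 1279.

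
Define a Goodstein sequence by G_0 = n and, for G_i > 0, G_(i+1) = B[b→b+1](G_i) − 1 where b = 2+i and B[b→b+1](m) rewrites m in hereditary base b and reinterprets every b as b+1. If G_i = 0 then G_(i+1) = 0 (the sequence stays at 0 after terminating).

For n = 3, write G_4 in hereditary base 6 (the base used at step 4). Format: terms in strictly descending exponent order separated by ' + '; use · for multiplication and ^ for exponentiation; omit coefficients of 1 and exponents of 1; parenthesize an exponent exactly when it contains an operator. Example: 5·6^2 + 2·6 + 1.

1

base 2: 3 = 2 + 1; at 3: 3 + 1 = 4; next = 3
base 3: 3 = 3; at 4: 4 = 4; next = 3
base 4: 3 = 3; at 5: 3 = 3; next = 2
base 5: 2 = 2; at 6: 2 = 2; next = 1
base 6: 1 = 1; at 7: 1 = 1; next = 0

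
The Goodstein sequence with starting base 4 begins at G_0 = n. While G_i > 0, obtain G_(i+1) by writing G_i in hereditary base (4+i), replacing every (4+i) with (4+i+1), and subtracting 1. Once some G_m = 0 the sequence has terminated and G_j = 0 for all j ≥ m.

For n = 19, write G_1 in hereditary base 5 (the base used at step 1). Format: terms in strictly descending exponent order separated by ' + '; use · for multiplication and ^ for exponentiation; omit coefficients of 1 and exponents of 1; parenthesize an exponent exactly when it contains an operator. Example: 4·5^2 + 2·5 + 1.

base 4: 19 = 4^2 + 3; at 5: 5^2 + 3 = 28; next = 27
base 5: 27 = 5^2 + 2; at 6: 6^2 + 2 = 38; next = 37

5^2 + 2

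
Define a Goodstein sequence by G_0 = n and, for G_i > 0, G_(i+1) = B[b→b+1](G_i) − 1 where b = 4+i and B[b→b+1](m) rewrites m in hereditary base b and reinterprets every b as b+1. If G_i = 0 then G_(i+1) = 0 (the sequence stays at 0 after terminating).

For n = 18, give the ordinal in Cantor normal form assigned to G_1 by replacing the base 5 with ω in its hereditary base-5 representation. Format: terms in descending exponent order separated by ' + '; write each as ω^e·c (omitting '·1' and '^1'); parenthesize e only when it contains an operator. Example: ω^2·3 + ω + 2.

base 4: 18 = 4^2 + 2; at 5: 5^2 + 2 = 27; next = 26
base 5: 26 = 5^2 + 1; at 6: 6^2 + 1 = 37; next = 36

ω^2 + 1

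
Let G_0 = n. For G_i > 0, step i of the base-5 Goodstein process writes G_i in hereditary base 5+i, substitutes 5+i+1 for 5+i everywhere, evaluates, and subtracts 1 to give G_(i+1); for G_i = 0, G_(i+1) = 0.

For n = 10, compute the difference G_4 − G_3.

0

10 —HB5→ 2·5 —bump→ 2·6 = 12 —(−1)→ 11
11 —HB6→ 6 + 5 —bump→ 7 + 5 = 12 —(−1)→ 11
11 —HB7→ 7 + 4 —bump→ 8 + 4 = 12 —(−1)→ 11
11 —HB8→ 8 + 3 —bump→ 9 + 3 = 12 —(−1)→ 11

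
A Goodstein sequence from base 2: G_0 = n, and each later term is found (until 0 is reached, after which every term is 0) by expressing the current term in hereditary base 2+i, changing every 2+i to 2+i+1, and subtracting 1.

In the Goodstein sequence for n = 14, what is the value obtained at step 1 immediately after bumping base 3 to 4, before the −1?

1282

14 —HB2→ 2^(2 + 1) + 2^2 + 2 —bump→ 3^(3 + 1) + 3^3 + 3 = 111 —(−1)→ 110
110 —HB3→ 3^(3 + 1) + 3^3 + 2 —bump→ 4^(4 + 1) + 4^4 + 2 = 1282 —(−1)→ 1281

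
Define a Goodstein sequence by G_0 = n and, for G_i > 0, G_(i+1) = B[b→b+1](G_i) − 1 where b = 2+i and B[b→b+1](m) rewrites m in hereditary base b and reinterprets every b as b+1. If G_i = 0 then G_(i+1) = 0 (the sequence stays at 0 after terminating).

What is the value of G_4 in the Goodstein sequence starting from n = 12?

280019

G_0 = 12. HB_2(12) = 2^(2 + 1) + 2^2. Bump = 108. G_1 = 107.
G_1 = 107. HB_3(107) = 3^(3 + 1) + 2·3^2 + 2·3 + 2. Bump = 1066. G_2 = 1065.
G_2 = 1065. HB_4(1065) = 4^(4 + 1) + 2·4^2 + 2·4 + 1. Bump = 15686. G_3 = 15685.
G_3 = 15685. HB_5(15685) = 5^(5 + 1) + 2·5^2 + 2·5. Bump = 280020. G_4 = 280019.
G_4 = 280019. HB_6(280019) = 6^(6 + 1) + 2·6^2 + 6 + 5. Bump = 5764911. G_5 = 5764910.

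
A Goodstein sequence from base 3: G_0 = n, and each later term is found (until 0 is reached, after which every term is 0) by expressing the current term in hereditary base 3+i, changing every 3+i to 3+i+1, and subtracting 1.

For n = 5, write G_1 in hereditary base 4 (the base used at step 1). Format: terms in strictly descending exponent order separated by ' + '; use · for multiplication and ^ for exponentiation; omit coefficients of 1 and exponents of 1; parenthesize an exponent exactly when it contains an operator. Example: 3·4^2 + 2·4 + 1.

4 + 1

5 —HB3→ 3 + 2 —bump→ 4 + 2 = 6 —(−1)→ 5
5 —HB4→ 4 + 1 —bump→ 5 + 1 = 6 —(−1)→ 5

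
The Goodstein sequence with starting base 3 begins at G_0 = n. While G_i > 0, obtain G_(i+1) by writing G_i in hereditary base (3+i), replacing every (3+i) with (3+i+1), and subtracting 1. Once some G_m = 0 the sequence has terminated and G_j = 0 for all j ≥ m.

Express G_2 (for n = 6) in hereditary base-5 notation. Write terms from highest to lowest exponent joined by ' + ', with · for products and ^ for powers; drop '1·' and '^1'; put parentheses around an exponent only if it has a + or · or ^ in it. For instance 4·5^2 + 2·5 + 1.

5 + 2

[0] 6 ≡ 2·3 (base 3). Lift 4: 8. −1: 7.
[1] 7 ≡ 4 + 3 (base 4). Lift 5: 8. −1: 7.
[2] 7 ≡ 5 + 2 (base 5). Lift 6: 8. −1: 7.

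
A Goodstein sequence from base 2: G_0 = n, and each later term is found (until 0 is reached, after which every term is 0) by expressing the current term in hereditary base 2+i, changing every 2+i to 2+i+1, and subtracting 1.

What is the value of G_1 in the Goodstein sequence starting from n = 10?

83

(0) 10|_2 = 2^(2 + 1) + 2 ↦ 3^(3 + 1) + 3|_3 = 84 ⇒ 83
(1) 83|_3 = 3^(3 + 1) + 2 ↦ 4^(4 + 1) + 2|_4 = 1026 ⇒ 1025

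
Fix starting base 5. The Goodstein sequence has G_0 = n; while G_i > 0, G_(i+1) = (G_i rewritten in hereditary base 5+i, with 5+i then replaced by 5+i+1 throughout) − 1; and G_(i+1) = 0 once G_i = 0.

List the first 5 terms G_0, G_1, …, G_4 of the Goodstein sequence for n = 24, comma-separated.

24, 27, 30, 33, 36

base 5: 24 = 4·5 + 4; at 6: 4·6 + 4 = 28; next = 27
base 6: 27 = 4·6 + 3; at 7: 4·7 + 3 = 31; next = 30
base 7: 30 = 4·7 + 2; at 8: 4·8 + 2 = 34; next = 33
base 8: 33 = 4·8 + 1; at 9: 4·9 + 1 = 37; next = 36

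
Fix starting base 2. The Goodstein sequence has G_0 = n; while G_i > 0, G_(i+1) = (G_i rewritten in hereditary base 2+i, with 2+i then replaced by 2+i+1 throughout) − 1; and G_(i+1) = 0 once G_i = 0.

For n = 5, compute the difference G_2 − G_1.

step 0: 5 = 2^2 + 1; sub 3 for 2: 3^3 + 1; = 28; G_1 = 28−1 = 27
step 1: 27 = 3^3; sub 4 for 3: 4^4; = 256; G_2 = 256−1 = 255

228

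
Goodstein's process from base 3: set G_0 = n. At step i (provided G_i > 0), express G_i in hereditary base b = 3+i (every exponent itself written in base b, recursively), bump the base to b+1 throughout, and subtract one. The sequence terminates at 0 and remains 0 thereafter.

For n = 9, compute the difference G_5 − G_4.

step 0: 9 = 3^2; sub 4 for 3: 4^2; = 16; G_1 = 16−1 = 15
step 1: 15 = 3·4 + 3; sub 5 for 4: 3·5 + 3; = 18; G_2 = 18−1 = 17
step 2: 17 = 3·5 + 2; sub 6 for 5: 3·6 + 2; = 20; G_3 = 20−1 = 19
step 3: 19 = 3·6 + 1; sub 7 for 6: 3·7 + 1; = 22; G_4 = 22−1 = 21
step 4: 21 = 3·7; sub 8 for 7: 3·8; = 24; G_5 = 24−1 = 23

2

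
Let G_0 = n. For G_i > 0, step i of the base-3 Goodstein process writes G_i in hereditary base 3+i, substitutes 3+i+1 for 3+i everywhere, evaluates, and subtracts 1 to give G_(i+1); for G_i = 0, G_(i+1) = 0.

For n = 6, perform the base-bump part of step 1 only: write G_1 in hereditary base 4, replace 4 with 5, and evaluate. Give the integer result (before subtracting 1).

G_0=6  [base 3] 2·3  →[3↦4]→  2·4 = 8  −1 ⇒ G_1=7
G_1=7  [base 4] 4 + 3  →[4↦5]→  5 + 3 = 8  −1 ⇒ G_2=7

8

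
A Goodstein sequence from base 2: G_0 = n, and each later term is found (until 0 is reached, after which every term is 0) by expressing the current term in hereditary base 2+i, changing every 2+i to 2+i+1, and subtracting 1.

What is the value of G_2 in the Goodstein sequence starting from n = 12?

1065

G_0=12  [base 2] 2^(2 + 1) + 2^2  →[2↦3]→  3^(3 + 1) + 3^3 = 108  −1 ⇒ G_1=107
G_1=107  [base 3] 3^(3 + 1) + 2·3^2 + 2·3 + 2  →[3↦4]→  4^(4 + 1) + 2·4^2 + 2·4 + 2 = 1066  −1 ⇒ G_2=1065
G_2=1065  [base 4] 4^(4 + 1) + 2·4^2 + 2·4 + 1  →[4↦5]→  5^(5 + 1) + 2·5^2 + 2·5 + 1 = 15686  −1 ⇒ G_3=15685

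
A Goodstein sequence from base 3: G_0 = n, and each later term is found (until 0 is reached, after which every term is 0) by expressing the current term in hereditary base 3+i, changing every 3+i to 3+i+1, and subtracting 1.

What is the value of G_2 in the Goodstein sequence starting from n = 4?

i=0: 4 = 3 + 1 (b=3); 3→4: 4 + 1 = 5; 5−1 = 4
i=1: 4 = 4 (b=4); 4→5: 5 = 5; 5−1 = 4
i=2: 4 = 4 (b=5); 5→6: 4 = 4; 4−1 = 3

4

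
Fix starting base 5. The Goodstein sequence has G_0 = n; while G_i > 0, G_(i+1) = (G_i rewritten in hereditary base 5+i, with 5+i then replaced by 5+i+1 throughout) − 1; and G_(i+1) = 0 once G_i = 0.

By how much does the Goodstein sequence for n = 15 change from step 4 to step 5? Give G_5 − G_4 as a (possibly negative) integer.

i=0: 15 = 3·5 (b=5); 5→6: 3·6 = 18; 18−1 = 17
i=1: 17 = 2·6 + 5 (b=6); 6→7: 2·7 + 5 = 19; 19−1 = 18
i=2: 18 = 2·7 + 4 (b=7); 7→8: 2·8 + 4 = 20; 20−1 = 19
i=3: 19 = 2·8 + 3 (b=8); 8→9: 2·9 + 3 = 21; 21−1 = 20
i=4: 20 = 2·9 + 2 (b=9); 9→10: 2·10 + 2 = 22; 22−1 = 21

1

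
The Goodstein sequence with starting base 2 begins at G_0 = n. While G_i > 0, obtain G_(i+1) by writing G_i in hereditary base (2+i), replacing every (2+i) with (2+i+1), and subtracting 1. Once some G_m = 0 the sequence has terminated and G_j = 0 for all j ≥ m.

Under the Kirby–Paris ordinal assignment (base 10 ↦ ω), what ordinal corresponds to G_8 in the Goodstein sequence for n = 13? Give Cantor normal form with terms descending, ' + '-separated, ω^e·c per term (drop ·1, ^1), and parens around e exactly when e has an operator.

ω^(ω + 1) + ω^3·3 + ω^2·3 + ω·2 + 5

base 2: 13 = 2^(2 + 1) + 2^2 + 1; at 3: 3^(3 + 1) + 3^3 + 1 = 109; next = 108
base 3: 108 = 3^(3 + 1) + 3^3; at 4: 4^(4 + 1) + 4^4 = 1280; next = 1279
base 4: 1279 = 4^(4 + 1) + 3·4^3 + 3·4^2 + 3·4 + 3; at 5: 5^(5 + 1) + 3·5^3 + 3·5^2 + 3·5 + 3 = 16093; next = 16092
base 5: 16092 = 5^(5 + 1) + 3·5^3 + 3·5^2 + 3·5 + 2; at 6: 6^(6 + 1) + 3·6^3 + 3·6^2 + 3·6 + 2 = 280712; next = 280711
base 6: 280711 = 6^(6 + 1) + 3·6^3 + 3·6^2 + 3·6 + 1; at 7: 7^(7 + 1) + 3·7^3 + 3·7^2 + 3·7 + 1 = 5765999; next = 5765998
base 7: 5765998 = 7^(7 + 1) + 3·7^3 + 3·7^2 + 3·7; at 8: 8^(8 + 1) + 3·8^3 + 3·8^2 + 3·8 = 134219480; next = 134219479
base 8: 134219479 = 8^(8 + 1) + 3·8^3 + 3·8^2 + 2·8 + 7; at 9: 9^(9 + 1) + 3·9^3 + 3·9^2 + 2·9 + 7 = 3486786856; next = 3486786855
base 9: 3486786855 = 9^(9 + 1) + 3·9^3 + 3·9^2 + 2·9 + 6; at 10: 10^(10 + 1) + 3·10^3 + 3·10^2 + 2·10 + 6 = 100000003326; next = 100000003325
base 10: 100000003325 = 10^(10 + 1) + 3·10^3 + 3·10^2 + 2·10 + 5; at 11: 11^(11 + 1) + 3·11^3 + 3·11^2 + 2·11 + 5 = 3138428381104; next = 3138428381103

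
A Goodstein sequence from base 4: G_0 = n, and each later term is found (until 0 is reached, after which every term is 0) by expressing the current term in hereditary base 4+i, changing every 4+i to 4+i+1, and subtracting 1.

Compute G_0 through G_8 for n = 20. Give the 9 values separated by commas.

G_0=20  [base 4] 4^2 + 4  →[4↦5]→  5^2 + 5 = 30  −1 ⇒ G_1=29
G_1=29  [base 5] 5^2 + 4  →[5↦6]→  6^2 + 4 = 40  −1 ⇒ G_2=39
G_2=39  [base 6] 6^2 + 3  →[6↦7]→  7^2 + 3 = 52  −1 ⇒ G_3=51
G_3=51  [base 7] 7^2 + 2  →[7↦8]→  8^2 + 2 = 66  −1 ⇒ G_4=65
G_4=65  [base 8] 8^2 + 1  →[8↦9]→  9^2 + 1 = 82  −1 ⇒ G_5=81
G_5=81  [base 9] 9^2  →[9↦10]→  10^2 = 100  −1 ⇒ G_6=99
G_6=99  [base 10] 9·10 + 9  →[10↦11]→  9·11 + 9 = 108  −1 ⇒ G_7=107
G_7=107  [base 11] 9·11 + 8  →[11↦12]→  9·12 + 8 = 116  −1 ⇒ G_8=115

20, 29, 39, 51, 65, 81, 99, 107, 115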